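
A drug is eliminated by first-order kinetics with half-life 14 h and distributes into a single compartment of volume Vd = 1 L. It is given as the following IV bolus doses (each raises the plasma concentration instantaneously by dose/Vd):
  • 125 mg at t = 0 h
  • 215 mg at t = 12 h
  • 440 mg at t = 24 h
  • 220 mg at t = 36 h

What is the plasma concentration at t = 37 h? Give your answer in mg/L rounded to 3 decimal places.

522.910 mg/L

k = ln 2 / 14 = 0.04951 per h
Dose 1 (125 mg at t=0 h): 125·exp(−0.04951·37) = 20.014 mg/L
Dose 2 (215 mg at t=12 h): 215·exp(−0.04951·25) = 62.357 mg/L
Dose 3 (440 mg at t=24 h): 440·exp(−0.04951·13) = 231.166 mg/L
Dose 4 (220 mg at t=36 h): 220·exp(−0.04951·1) = 209.373 mg/L
C(37) = 20.014 + 62.357 + 231.166 + 209.373 = 522.910 mg/L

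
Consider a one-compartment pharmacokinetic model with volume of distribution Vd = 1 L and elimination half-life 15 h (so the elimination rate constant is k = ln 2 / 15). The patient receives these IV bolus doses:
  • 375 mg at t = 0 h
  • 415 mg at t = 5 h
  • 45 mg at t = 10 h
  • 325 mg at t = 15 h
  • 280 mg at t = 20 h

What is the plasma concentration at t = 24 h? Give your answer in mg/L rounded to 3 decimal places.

766.916 mg/L

k = ln 2 / 15 = 0.04621 per h
Dose 1 (375 mg at t=0 h): 375·exp(−0.04621·24) = 123.704 mg/L
Dose 2 (415 mg at t=5 h): 415·exp(−0.04621·19) = 172.482 mg/L
Dose 3 (45 mg at t=10 h): 45·exp(−0.04621·14) = 23.564 mg/L
Dose 4 (325 mg at t=15 h): 325·exp(−0.04621·9) = 214.420 mg/L
Dose 5 (280 mg at t=20 h): 280·exp(−0.04621·4) = 232.747 mg/L
C(24) = 123.704 + 172.482 + 23.564 + 214.420 + 232.747 = 766.916 mg/L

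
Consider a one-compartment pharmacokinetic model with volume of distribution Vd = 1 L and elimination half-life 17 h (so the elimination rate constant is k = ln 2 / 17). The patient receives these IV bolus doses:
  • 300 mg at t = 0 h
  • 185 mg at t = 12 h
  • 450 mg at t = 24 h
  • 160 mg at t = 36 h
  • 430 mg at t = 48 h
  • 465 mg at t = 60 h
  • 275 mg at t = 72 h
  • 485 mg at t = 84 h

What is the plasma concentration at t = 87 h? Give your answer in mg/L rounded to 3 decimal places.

k = ln 2 / 17 = 0.04077 per h
Dose 1 (300 mg at t=0 h): 300·exp(−0.04077·87) = 8.641 mg/L
Dose 2 (185 mg at t=12 h): 185·exp(−0.04077·75) = 8.692 mg/L
Dose 3 (450 mg at t=24 h): 450·exp(−0.04077·63) = 34.485 mg/L
Dose 4 (160 mg at t=36 h): 160·exp(−0.04077·51) = 20.000 mg/L
Dose 5 (430 mg at t=48 h): 430·exp(−0.04077·39) = 87.674 mg/L
Dose 6 (465 mg at t=60 h): 465·exp(−0.04077·27) = 154.649 mg/L
Dose 7 (275 mg at t=72 h): 275·exp(−0.04077·15) = 149.183 mg/L
Dose 8 (485 mg at t=84 h): 485·exp(−0.04077·3) = 429.160 mg/L
C(87) = 8.641 + 8.692 + 34.485 + 20.000 + 87.674 + 154.649 + 149.183 + 429.160 = 892.482 mg/L

892.482 mg/L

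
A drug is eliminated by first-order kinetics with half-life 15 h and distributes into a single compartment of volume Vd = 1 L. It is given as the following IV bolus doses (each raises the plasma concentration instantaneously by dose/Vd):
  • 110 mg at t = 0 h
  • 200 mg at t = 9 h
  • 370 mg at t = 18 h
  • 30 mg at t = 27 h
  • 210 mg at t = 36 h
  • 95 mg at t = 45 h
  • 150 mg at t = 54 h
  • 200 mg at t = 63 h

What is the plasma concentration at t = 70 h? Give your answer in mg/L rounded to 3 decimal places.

k = ln 2 / 15 = 0.04621 per h
Dose 1 (110 mg at t=0 h): 110·exp(−0.04621·70) = 4.331 mg/L
Dose 2 (200 mg at t=9 h): 200·exp(−0.04621·61) = 11.936 mg/L
Dose 3 (370 mg at t=18 h): 370·exp(−0.04621·52) = 33.468 mg/L
Dose 4 (30 mg at t=27 h): 30·exp(−0.04621·43) = 4.113 mg/L
Dose 5 (210 mg at t=36 h): 210·exp(−0.04621·34) = 43.640 mg/L
Dose 6 (95 mg at t=45 h): 95·exp(−0.04621·25) = 29.923 mg/L
Dose 7 (150 mg at t=54 h): 150·exp(−0.04621·16) = 71.613 mg/L
Dose 8 (200 mg at t=63 h): 200·exp(−0.04621·7) = 144.727 mg/L
C(70) = 4.331 + 11.936 + 33.468 + 4.113 + 43.640 + 29.923 + 71.613 + 144.727 = 343.751 mg/L

343.751 mg/L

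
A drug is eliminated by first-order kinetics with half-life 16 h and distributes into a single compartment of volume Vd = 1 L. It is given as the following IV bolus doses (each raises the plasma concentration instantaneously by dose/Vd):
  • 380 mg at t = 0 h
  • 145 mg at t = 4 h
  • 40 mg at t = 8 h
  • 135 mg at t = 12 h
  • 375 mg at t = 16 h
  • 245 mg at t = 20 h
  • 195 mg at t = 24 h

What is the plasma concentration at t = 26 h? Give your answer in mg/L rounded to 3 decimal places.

k = ln 2 / 16 = 0.04332 per h
Dose 1 (380 mg at t=0 h): 380·exp(−0.04332·26) = 123.200 mg/L
Dose 2 (145 mg at t=4 h): 145·exp(−0.04332·22) = 55.905 mg/L
Dose 3 (40 mg at t=8 h): 40·exp(−0.04332·18) = 18.340 mg/L
Dose 4 (135 mg at t=12 h): 135·exp(−0.04332·14) = 73.609 mg/L
Dose 5 (375 mg at t=16 h): 375·exp(−0.04332·10) = 243.157 mg/L
Dose 6 (245 mg at t=20 h): 245·exp(−0.04332·6) = 188.921 mg/L
Dose 7 (195 mg at t=24 h): 195·exp(−0.04332·2) = 178.816 mg/L
C(26) = 123.200 + 55.905 + 18.340 + 73.609 + 243.157 + 188.921 + 178.816 = 881.948 mg/L

881.948 mg/L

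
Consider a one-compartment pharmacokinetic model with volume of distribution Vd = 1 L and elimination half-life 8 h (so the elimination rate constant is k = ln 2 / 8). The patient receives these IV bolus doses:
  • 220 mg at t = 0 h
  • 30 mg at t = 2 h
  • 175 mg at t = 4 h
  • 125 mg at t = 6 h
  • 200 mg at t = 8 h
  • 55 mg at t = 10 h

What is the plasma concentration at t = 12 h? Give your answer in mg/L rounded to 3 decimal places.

k = ln 2 / 8 = 0.08664 per h
Dose 1 (220 mg at t=0 h): 220·exp(−0.08664·12) = 77.782 mg/L
Dose 2 (30 mg at t=2 h): 30·exp(−0.08664·10) = 12.613 mg/L
Dose 3 (175 mg at t=4 h): 175·exp(−0.08664·8) = 87.500 mg/L
Dose 4 (125 mg at t=6 h): 125·exp(−0.08664·6) = 74.325 mg/L
Dose 5 (200 mg at t=8 h): 200·exp(−0.08664·4) = 141.421 mg/L
Dose 6 (55 mg at t=10 h): 55·exp(−0.08664·2) = 46.249 mg/L
C(12) = 77.782 + 12.613 + 87.500 + 74.325 + 141.421 + 46.249 = 439.891 mg/L

439.891 mg/L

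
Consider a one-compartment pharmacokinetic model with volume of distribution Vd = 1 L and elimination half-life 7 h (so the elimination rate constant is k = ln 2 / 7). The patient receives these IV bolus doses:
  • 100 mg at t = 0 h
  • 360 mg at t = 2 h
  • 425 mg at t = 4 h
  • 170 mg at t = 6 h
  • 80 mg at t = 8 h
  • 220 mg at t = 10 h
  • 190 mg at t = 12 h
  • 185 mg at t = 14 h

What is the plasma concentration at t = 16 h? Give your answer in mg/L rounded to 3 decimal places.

740.485 mg/L

k = ln 2 / 7 = 0.09902 per h
Dose 1 (100 mg at t=0 h): 100·exp(−0.09902·16) = 20.508 mg/L
Dose 2 (360 mg at t=2 h): 360·exp(−0.09902·14) = 90.000 mg/L
Dose 3 (425 mg at t=4 h): 425·exp(−0.09902·12) = 129.520 mg/L
Dose 4 (170 mg at t=6 h): 170·exp(−0.09902·10) = 63.155 mg/L
Dose 5 (80 mg at t=8 h): 80·exp(−0.09902·8) = 36.229 mg/L
Dose 6 (220 mg at t=10 h): 220·exp(−0.09902·6) = 121.450 mg/L
Dose 7 (190 mg at t=12 h): 190·exp(−0.09902·4) = 127.861 mg/L
Dose 8 (185 mg at t=14 h): 185·exp(−0.09902·2) = 151.762 mg/L
C(16) = 20.508 + 90.000 + 129.520 + 63.155 + 36.229 + 121.450 + 127.861 + 151.762 = 740.485 mg/L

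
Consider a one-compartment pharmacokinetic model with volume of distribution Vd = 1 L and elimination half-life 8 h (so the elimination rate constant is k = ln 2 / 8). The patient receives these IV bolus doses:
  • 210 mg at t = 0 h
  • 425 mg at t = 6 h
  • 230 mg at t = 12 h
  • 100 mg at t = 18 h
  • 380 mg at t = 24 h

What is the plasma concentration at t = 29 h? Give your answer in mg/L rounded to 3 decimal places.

412.637 mg/L

k = ln 2 / 8 = 0.08664 per h
Dose 1 (210 mg at t=0 h): 210·exp(−0.08664·29) = 17.021 mg/L
Dose 2 (425 mg at t=6 h): 425·exp(−0.08664·23) = 57.933 mg/L
Dose 3 (230 mg at t=12 h): 230·exp(−0.08664·17) = 52.728 mg/L
Dose 4 (100 mg at t=18 h): 100·exp(−0.08664·11) = 38.555 mg/L
Dose 5 (380 mg at t=24 h): 380·exp(−0.08664·5) = 246.400 mg/L
C(29) = 17.021 + 57.933 + 52.728 + 38.555 + 246.400 = 412.637 mg/L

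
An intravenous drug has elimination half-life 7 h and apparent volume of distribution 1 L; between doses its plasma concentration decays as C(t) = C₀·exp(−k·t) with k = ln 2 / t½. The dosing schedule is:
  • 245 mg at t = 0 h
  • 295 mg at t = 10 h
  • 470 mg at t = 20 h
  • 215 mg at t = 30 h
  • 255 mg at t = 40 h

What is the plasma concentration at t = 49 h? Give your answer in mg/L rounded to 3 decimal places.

k = ln 2 / 7 = 0.09902 per h
Dose 1 (245 mg at t=0 h): 245·exp(−0.09902·49) = 1.914 mg/L
Dose 2 (295 mg at t=10 h): 295·exp(−0.09902·39) = 6.204 mg/L
Dose 3 (470 mg at t=20 h): 470·exp(−0.09902·29) = 26.606 mg/L
Dose 4 (215 mg at t=30 h): 215·exp(−0.09902·19) = 32.761 mg/L
Dose 5 (255 mg at t=40 h): 255·exp(−0.09902·9) = 104.593 mg/L
C(49) = 1.914 + 6.204 + 26.606 + 32.761 + 104.593 = 172.077 mg/L

172.077 mg/L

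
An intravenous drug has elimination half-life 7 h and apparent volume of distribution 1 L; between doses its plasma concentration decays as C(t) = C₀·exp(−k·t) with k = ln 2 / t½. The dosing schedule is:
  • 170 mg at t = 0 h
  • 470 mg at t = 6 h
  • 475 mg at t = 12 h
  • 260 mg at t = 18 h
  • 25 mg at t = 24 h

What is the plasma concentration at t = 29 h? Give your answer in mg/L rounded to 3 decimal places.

248.770 mg/L

k = ln 2 / 7 = 0.09902 per h
Dose 1 (170 mg at t=0 h): 170·exp(−0.09902·29) = 9.623 mg/L
Dose 2 (470 mg at t=6 h): 470·exp(−0.09902·23) = 48.195 mg/L
Dose 3 (475 mg at t=12 h): 475·exp(−0.09902·17) = 88.231 mg/L
Dose 4 (260 mg at t=18 h): 260·exp(−0.09902·11) = 87.484 mg/L
Dose 5 (25 mg at t=24 h): 25·exp(−0.09902·5) = 15.238 mg/L
C(29) = 9.623 + 48.195 + 88.231 + 87.484 + 15.238 = 248.770 mg/L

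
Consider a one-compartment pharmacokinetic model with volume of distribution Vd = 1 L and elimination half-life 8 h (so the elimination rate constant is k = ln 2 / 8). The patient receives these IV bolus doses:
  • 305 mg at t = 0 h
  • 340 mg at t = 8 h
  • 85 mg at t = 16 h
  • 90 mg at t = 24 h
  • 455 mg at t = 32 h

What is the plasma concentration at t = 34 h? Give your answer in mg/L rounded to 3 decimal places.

k = ln 2 / 8 = 0.08664 per h
Dose 1 (305 mg at t=0 h): 305·exp(−0.08664·34) = 16.030 mg/L
Dose 2 (340 mg at t=8 h): 340·exp(−0.08664·26) = 35.738 mg/L
Dose 3 (85 mg at t=16 h): 85·exp(−0.08664·18) = 17.869 mg/L
Dose 4 (90 mg at t=24 h): 90·exp(−0.08664·10) = 37.840 mg/L
Dose 5 (455 mg at t=32 h): 455·exp(−0.08664·2) = 382.608 mg/L
C(34) = 16.030 + 35.738 + 17.869 + 37.840 + 382.608 = 490.085 mg/L

490.085 mg/L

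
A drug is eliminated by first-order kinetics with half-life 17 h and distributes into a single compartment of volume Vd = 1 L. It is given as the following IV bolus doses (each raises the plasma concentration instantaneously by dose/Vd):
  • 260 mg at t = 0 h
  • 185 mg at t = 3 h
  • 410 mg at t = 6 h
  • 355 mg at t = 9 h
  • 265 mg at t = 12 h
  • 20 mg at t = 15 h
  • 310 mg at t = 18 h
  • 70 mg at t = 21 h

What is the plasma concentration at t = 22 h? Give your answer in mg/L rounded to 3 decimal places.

k = ln 2 / 17 = 0.04077 per h
Dose 1 (260 mg at t=0 h): 260·exp(−0.04077·22) = 106.024 mg/L
Dose 2 (185 mg at t=3 h): 185·exp(−0.04077·19) = 85.256 mg/L
Dose 3 (410 mg at t=6 h): 410·exp(−0.04077·16) = 213.531 mg/L
Dose 4 (355 mg at t=9 h): 355·exp(−0.04077·13) = 208.944 mg/L
Dose 5 (265 mg at t=12 h): 265·exp(−0.04077·10) = 176.266 mg/L
Dose 6 (20 mg at t=15 h): 20·exp(−0.04077·7) = 15.034 mg/L
Dose 7 (310 mg at t=18 h): 310·exp(−0.04077·4) = 263.349 mg/L
Dose 8 (70 mg at t=21 h): 70·exp(−0.04077·1) = 67.203 mg/L
C(22) = 106.024 + 85.256 + 213.531 + 208.944 + 176.266 + 15.034 + 263.349 + 67.203 = 1135.608 mg/L

1135.608 mg/L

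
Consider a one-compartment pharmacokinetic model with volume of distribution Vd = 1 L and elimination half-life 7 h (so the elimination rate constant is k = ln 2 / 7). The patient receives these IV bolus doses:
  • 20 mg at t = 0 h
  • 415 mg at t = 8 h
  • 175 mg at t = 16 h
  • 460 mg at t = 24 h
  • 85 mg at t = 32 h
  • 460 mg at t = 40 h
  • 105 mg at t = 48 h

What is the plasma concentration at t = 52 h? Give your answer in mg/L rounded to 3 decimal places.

k = ln 2 / 7 = 0.09902 per h
Dose 1 (20 mg at t=0 h): 20·exp(−0.09902·52) = 0.116 mg/L
Dose 2 (415 mg at t=8 h): 415·exp(−0.09902·44) = 5.319 mg/L
Dose 3 (175 mg at t=16 h): 175·exp(−0.09902·36) = 4.953 mg/L
Dose 4 (460 mg at t=24 h): 460·exp(−0.09902·28) = 28.750 mg/L
Dose 5 (85 mg at t=32 h): 85·exp(−0.09902·20) = 11.731 mg/L
Dose 6 (460 mg at t=40 h): 460·exp(−0.09902·12) = 140.187 mg/L
Dose 7 (105 mg at t=48 h): 105·exp(−0.09902·4) = 70.660 mg/L
C(52) = 0.116 + 5.319 + 4.953 + 28.750 + 11.731 + 140.187 + 70.660 = 261.716 mg/L

261.716 mg/L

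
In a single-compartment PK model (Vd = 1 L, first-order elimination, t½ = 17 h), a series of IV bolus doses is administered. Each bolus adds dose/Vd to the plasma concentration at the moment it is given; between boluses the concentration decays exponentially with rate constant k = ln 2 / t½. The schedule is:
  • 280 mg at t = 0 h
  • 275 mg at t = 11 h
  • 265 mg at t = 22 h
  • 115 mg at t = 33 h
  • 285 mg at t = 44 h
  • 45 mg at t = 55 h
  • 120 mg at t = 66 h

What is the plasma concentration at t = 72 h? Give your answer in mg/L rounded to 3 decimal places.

303.139 mg/L

k = ln 2 / 17 = 0.04077 per h
Dose 1 (280 mg at t=0 h): 280·exp(−0.04077·72) = 14.866 mg/L
Dose 2 (275 mg at t=11 h): 275·exp(−0.04077·61) = 22.865 mg/L
Dose 3 (265 mg at t=22 h): 265·exp(−0.04077·50) = 34.504 mg/L
Dose 4 (115 mg at t=33 h): 115·exp(−0.04077·39) = 23.448 mg/L
Dose 5 (285 mg at t=44 h): 285·exp(−0.04077·28) = 90.998 mg/L
Dose 6 (45 mg at t=55 h): 45·exp(−0.04077·17) = 22.500 mg/L
Dose 7 (120 mg at t=66 h): 120·exp(−0.04077·6) = 93.958 mg/L
C(72) = 14.866 + 22.865 + 34.504 + 23.448 + 90.998 + 22.500 + 93.958 = 303.139 mg/L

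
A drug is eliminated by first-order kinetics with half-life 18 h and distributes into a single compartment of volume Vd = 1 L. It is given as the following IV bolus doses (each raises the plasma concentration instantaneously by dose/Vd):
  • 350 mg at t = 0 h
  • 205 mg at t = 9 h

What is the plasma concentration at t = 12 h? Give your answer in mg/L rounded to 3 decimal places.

k = ln 2 / 18 = 0.03851 per h
Dose 1 (350 mg at t=0 h): 350·exp(−0.03851·12) = 220.486 mg/L
Dose 2 (205 mg at t=9 h): 205·exp(−0.03851·3) = 182.634 mg/L
C(12) = 220.486 + 182.634 = 403.120 mg/L

403.120 mg/L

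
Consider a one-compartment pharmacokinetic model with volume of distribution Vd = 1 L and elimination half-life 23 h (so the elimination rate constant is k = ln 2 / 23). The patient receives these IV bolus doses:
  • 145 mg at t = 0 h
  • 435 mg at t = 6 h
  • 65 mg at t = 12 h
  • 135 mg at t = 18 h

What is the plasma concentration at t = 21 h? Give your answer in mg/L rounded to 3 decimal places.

k = ln 2 / 23 = 0.03014 per h
Dose 1 (145 mg at t=0 h): 145·exp(−0.03014·21) = 77.004 mg/L
Dose 2 (435 mg at t=6 h): 435·exp(−0.03014·15) = 276.800 mg/L
Dose 3 (65 mg at t=12 h): 65·exp(−0.03014·9) = 49.559 mg/L
Dose 4 (135 mg at t=18 h): 135·exp(−0.03014·3) = 123.330 mg/L
C(21) = 77.004 + 276.800 + 49.559 + 123.330 = 526.692 mg/L

526.692 mg/L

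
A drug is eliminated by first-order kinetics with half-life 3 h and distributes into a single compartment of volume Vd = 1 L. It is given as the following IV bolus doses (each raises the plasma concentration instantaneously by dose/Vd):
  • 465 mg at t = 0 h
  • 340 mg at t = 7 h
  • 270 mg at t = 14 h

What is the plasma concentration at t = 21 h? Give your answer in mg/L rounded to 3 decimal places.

70.594 mg/L

k = ln 2 / 3 = 0.23105 per h
Dose 1 (465 mg at t=0 h): 465·exp(−0.23105·21) = 3.633 mg/L
Dose 2 (340 mg at t=7 h): 340·exp(−0.23105·14) = 13.387 mg/L
Dose 3 (270 mg at t=14 h): 270·exp(−0.23105·7) = 53.575 mg/L
C(21) = 3.633 + 13.387 + 53.575 = 70.594 mg/L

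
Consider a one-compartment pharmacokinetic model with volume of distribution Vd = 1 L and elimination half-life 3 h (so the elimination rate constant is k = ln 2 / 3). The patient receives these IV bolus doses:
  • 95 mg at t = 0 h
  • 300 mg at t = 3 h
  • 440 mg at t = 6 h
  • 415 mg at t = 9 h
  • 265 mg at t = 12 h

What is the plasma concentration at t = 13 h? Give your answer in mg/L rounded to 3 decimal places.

k = ln 2 / 3 = 0.23105 per h
Dose 1 (95 mg at t=0 h): 95·exp(−0.23105·13) = 4.713 mg/L
Dose 2 (300 mg at t=3 h): 300·exp(−0.23105·10) = 29.764 mg/L
Dose 3 (440 mg at t=6 h): 440·exp(−0.23105·7) = 87.307 mg/L
Dose 4 (415 mg at t=9 h): 415·exp(−0.23105·4) = 164.693 mg/L
Dose 5 (265 mg at t=12 h): 265·exp(−0.23105·1) = 210.331 mg/L
C(13) = 4.713 + 29.764 + 87.307 + 164.693 + 210.331 = 496.807 mg/L

496.807 mg/L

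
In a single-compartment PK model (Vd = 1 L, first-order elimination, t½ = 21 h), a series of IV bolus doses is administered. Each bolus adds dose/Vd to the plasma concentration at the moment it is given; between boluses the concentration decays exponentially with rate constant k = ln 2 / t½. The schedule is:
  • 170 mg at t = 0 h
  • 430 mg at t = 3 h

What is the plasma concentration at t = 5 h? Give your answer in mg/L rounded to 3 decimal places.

k = ln 2 / 21 = 0.03301 per h
Dose 1 (170 mg at t=0 h): 170·exp(−0.03301·5) = 144.137 mg/L
Dose 2 (430 mg at t=3 h): 430·exp(−0.03301·2) = 402.531 mg/L
C(5) = 144.137 + 402.531 = 546.668 mg/L

546.668 mg/L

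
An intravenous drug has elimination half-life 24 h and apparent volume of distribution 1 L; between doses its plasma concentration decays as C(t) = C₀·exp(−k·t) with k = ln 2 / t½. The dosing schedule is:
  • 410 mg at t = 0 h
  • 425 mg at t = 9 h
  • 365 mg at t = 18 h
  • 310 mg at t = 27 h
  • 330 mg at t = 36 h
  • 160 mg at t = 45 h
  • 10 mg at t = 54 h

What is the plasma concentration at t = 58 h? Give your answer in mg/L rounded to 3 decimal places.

715.246 mg/L

k = ln 2 / 24 = 0.02888 per h
Dose 1 (410 mg at t=0 h): 410·exp(−0.02888·58) = 76.788 mg/L
Dose 2 (425 mg at t=9 h): 425·exp(−0.02888·49) = 103.225 mg/L
Dose 3 (365 mg at t=18 h): 365·exp(−0.02888·40) = 114.968 mg/L
Dose 4 (310 mg at t=27 h): 310·exp(−0.02888·31) = 126.628 mg/L
Dose 5 (330 mg at t=36 h): 330·exp(−0.02888·22) = 174.811 mg/L
Dose 6 (160 mg at t=45 h): 160·exp(−0.02888·13) = 109.916 mg/L
Dose 7 (10 mg at t=54 h): 10·exp(−0.02888·4) = 8.909 mg/L
C(58) = 76.788 + 103.225 + 114.968 + 126.628 + 174.811 + 109.916 + 8.909 = 715.246 mg/L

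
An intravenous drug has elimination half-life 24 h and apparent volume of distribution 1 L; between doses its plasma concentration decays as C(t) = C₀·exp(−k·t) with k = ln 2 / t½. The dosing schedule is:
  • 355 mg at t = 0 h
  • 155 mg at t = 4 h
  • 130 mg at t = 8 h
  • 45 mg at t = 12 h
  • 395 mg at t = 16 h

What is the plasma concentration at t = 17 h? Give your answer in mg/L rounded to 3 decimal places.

k = ln 2 / 24 = 0.02888 per h
Dose 1 (355 mg at t=0 h): 355·exp(−0.02888·17) = 217.270 mg/L
Dose 2 (155 mg at t=4 h): 155·exp(−0.02888·13) = 106.481 mg/L
Dose 3 (130 mg at t=8 h): 130·exp(−0.02888·9) = 100.244 mg/L
Dose 4 (45 mg at t=12 h): 45·exp(−0.02888·5) = 38.949 mg/L
Dose 5 (395 mg at t=16 h): 395·exp(−0.02888·1) = 383.755 mg/L
C(17) = 217.270 + 106.481 + 100.244 + 38.949 + 383.755 = 846.699 mg/L

846.699 mg/L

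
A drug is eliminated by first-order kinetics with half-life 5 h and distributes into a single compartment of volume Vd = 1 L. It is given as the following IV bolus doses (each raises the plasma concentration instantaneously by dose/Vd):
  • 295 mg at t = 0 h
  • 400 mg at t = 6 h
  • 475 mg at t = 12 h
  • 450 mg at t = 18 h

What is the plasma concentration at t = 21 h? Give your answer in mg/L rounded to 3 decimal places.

k = ln 2 / 5 = 0.13863 per h
Dose 1 (295 mg at t=0 h): 295·exp(−0.13863·21) = 16.051 mg/L
Dose 2 (400 mg at t=6 h): 400·exp(−0.13863·15) = 50.000 mg/L
Dose 3 (475 mg at t=12 h): 475·exp(−0.13863·9) = 136.408 mg/L
Dose 4 (450 mg at t=18 h): 450·exp(−0.13863·3) = 296.889 mg/L
C(21) = 16.051 + 50.000 + 136.408 + 296.889 = 499.348 mg/L

499.348 mg/L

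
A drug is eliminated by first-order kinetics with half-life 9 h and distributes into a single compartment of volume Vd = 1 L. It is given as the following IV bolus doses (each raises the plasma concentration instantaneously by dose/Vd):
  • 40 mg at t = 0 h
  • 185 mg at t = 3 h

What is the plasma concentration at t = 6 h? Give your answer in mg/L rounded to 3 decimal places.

k = ln 2 / 9 = 0.07702 per h
Dose 1 (40 mg at t=0 h): 40·exp(−0.07702·6) = 25.198 mg/L
Dose 2 (185 mg at t=3 h): 185·exp(−0.07702·3) = 146.835 mg/L
C(6) = 25.198 + 146.835 = 172.033 mg/L

172.033 mg/L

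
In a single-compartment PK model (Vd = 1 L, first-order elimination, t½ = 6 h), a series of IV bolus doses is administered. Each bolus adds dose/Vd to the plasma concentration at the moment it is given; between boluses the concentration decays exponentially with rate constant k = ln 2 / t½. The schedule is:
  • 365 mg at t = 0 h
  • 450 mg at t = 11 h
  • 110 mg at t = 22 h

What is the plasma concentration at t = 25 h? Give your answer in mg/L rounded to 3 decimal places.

187.397 mg/L

k = ln 2 / 6 = 0.11552 per h
Dose 1 (365 mg at t=0 h): 365·exp(−0.11552·25) = 20.324 mg/L
Dose 2 (450 mg at t=11 h): 450·exp(−0.11552·14) = 89.291 mg/L
Dose 3 (110 mg at t=22 h): 110·exp(−0.11552·3) = 77.782 mg/L
C(25) = 20.324 + 89.291 + 77.782 = 187.397 mg/L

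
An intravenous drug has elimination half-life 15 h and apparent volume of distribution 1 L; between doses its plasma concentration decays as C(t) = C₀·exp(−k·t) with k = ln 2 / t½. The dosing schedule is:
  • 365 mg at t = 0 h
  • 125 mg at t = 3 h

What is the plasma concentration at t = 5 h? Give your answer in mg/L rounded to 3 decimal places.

k = ln 2 / 15 = 0.04621 per h
Dose 1 (365 mg at t=0 h): 365·exp(−0.04621·5) = 289.701 mg/L
Dose 2 (125 mg at t=3 h): 125·exp(−0.04621·2) = 113.965 mg/L
C(5) = 289.701 + 113.965 = 403.666 mg/L

403.666 mg/L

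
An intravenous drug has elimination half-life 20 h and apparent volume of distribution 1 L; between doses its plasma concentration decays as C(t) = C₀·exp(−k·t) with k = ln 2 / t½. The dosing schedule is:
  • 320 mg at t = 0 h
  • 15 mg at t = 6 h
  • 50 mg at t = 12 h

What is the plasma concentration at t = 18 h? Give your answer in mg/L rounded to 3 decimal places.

221.993 mg/L

k = ln 2 / 20 = 0.03466 per h
Dose 1 (320 mg at t=0 h): 320·exp(−0.03466·18) = 171.484 mg/L
Dose 2 (15 mg at t=6 h): 15·exp(−0.03466·12) = 9.896 mg/L
Dose 3 (50 mg at t=12 h): 50·exp(−0.03466·6) = 40.613 mg/L
C(18) = 171.484 + 9.896 + 40.613 = 221.993 mg/L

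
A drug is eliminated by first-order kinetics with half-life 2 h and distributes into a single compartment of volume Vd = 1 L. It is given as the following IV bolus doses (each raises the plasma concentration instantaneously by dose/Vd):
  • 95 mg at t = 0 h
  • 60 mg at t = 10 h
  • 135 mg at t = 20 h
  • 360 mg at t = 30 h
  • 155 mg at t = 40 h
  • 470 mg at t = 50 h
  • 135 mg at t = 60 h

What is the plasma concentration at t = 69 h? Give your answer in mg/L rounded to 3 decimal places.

6.622 mg/L

k = ln 2 / 2 = 0.34657 per h
Dose 1 (95 mg at t=0 h): 95·exp(−0.34657·69) = 0.000 mg/L
Dose 2 (60 mg at t=10 h): 60·exp(−0.34657·59) = 0.000 mg/L
Dose 3 (135 mg at t=20 h): 135·exp(−0.34657·49) = 0.000 mg/L
Dose 4 (360 mg at t=30 h): 360·exp(−0.34657·39) = 0.000 mg/L
Dose 5 (155 mg at t=40 h): 155·exp(−0.34657·29) = 0.007 mg/L
Dose 6 (470 mg at t=50 h): 470·exp(−0.34657·19) = 0.649 mg/L
Dose 7 (135 mg at t=60 h): 135·exp(−0.34657·9) = 5.966 mg/L
C(69) = 0.000 + 0.000 + 0.000 + 0.000 + 0.007 + 0.649 + 5.966 = 6.622 mg/L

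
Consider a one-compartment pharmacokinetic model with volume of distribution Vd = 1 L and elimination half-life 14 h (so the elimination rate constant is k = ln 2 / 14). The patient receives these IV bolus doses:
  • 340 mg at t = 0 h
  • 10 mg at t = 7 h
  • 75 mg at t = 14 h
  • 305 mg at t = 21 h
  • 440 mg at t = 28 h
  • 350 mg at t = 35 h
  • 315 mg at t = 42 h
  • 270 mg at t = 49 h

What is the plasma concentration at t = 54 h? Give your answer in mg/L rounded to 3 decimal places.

737.077 mg/L

k = ln 2 / 14 = 0.04951 per h
Dose 1 (340 mg at t=0 h): 340·exp(−0.04951·54) = 23.462 mg/L
Dose 2 (10 mg at t=7 h): 10·exp(−0.04951·47) = 0.976 mg/L
Dose 3 (75 mg at t=14 h): 75·exp(−0.04951·40) = 10.351 mg/L
Dose 4 (305 mg at t=21 h): 305·exp(−0.04951·33) = 59.529 mg/L
Dose 5 (440 mg at t=28 h): 440·exp(−0.04951·26) = 121.450 mg/L
Dose 6 (350 mg at t=35 h): 350·exp(−0.04951·19) = 136.624 mg/L
Dose 7 (315 mg at t=42 h): 315·exp(−0.04951·12) = 173.894 mg/L
Dose 8 (270 mg at t=49 h): 270·exp(−0.04951·5) = 210.791 mg/L
C(54) = 23.462 + 0.976 + 10.351 + 59.529 + 121.450 + 136.624 + 173.894 + 210.791 = 737.077 mg/L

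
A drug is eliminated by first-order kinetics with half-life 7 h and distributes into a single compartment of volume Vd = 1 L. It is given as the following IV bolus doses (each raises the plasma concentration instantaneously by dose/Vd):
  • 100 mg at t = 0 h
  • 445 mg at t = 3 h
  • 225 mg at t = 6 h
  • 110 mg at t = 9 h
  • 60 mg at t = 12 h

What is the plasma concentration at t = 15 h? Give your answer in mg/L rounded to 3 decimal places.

355.851 mg/L

k = ln 2 / 7 = 0.09902 per h
Dose 1 (100 mg at t=0 h): 100·exp(−0.09902·15) = 22.643 mg/L
Dose 2 (445 mg at t=3 h): 445·exp(−0.09902·12) = 135.615 mg/L
Dose 3 (225 mg at t=6 h): 225·exp(−0.09902·9) = 92.288 mg/L
Dose 4 (110 mg at t=9 h): 110·exp(−0.09902·6) = 60.725 mg/L
Dose 5 (60 mg at t=12 h): 60·exp(−0.09902·3) = 44.580 mg/L
C(15) = 22.643 + 135.615 + 92.288 + 60.725 + 44.580 = 355.851 mg/L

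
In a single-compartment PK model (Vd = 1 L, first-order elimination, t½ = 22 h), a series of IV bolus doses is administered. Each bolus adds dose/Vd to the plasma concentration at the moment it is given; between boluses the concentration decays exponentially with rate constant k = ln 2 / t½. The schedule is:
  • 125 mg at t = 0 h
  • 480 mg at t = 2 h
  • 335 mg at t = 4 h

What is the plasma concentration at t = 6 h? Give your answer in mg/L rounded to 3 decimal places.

841.175 mg/L

k = ln 2 / 22 = 0.03151 per h
Dose 1 (125 mg at t=0 h): 125·exp(−0.03151·6) = 103.469 mg/L
Dose 2 (480 mg at t=2 h): 480·exp(−0.03151·4) = 423.164 mg/L
Dose 3 (335 mg at t=4 h): 335·exp(−0.03151·2) = 314.542 mg/L
C(6) = 103.469 + 423.164 + 314.542 = 841.175 mg/L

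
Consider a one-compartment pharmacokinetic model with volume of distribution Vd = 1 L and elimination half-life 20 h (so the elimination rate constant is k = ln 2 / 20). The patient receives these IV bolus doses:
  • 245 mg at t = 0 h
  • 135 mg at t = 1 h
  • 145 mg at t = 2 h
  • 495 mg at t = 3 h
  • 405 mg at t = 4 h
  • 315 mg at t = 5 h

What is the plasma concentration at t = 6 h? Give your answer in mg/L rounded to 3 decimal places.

k = ln 2 / 20 = 0.03466 per h
Dose 1 (245 mg at t=0 h): 245·exp(−0.03466·6) = 199.002 mg/L
Dose 2 (135 mg at t=1 h): 135·exp(−0.03466·5) = 113.521 mg/L
Dose 3 (145 mg at t=2 h): 145·exp(−0.03466·4) = 126.230 mg/L
Dose 4 (495 mg at t=3 h): 495·exp(−0.03466·3) = 446.119 mg/L
Dose 5 (405 mg at t=4 h): 405·exp(−0.03466·2) = 377.878 mg/L
Dose 6 (315 mg at t=5 h): 315·exp(−0.03466·1) = 304.270 mg/L
C(6) = 199.002 + 113.521 + 126.230 + 446.119 + 377.878 + 304.270 = 1567.020 mg/L

1567.020 mg/L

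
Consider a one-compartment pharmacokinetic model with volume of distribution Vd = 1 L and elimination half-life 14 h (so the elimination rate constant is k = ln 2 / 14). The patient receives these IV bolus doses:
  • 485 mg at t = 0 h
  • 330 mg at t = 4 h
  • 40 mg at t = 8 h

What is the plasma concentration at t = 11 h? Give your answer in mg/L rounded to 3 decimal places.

549.156 mg/L

k = ln 2 / 14 = 0.04951 per h
Dose 1 (485 mg at t=0 h): 485·exp(−0.04951·11) = 281.331 mg/L
Dose 2 (330 mg at t=4 h): 330·exp(−0.04951·7) = 233.345 mg/L
Dose 3 (40 mg at t=8 h): 40·exp(−0.04951·3) = 34.479 mg/L
C(11) = 281.331 + 233.345 + 34.479 = 549.156 mg/L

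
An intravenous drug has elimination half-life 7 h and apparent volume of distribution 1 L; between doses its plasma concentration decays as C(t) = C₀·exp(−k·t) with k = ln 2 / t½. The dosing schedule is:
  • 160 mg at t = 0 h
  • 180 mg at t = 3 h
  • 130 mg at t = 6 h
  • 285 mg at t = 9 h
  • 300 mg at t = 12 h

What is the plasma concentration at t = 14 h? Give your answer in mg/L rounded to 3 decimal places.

579.248 mg/L

k = ln 2 / 7 = 0.09902 per h
Dose 1 (160 mg at t=0 h): 160·exp(−0.09902·14) = 40.000 mg/L
Dose 2 (180 mg at t=3 h): 180·exp(−0.09902·11) = 60.566 mg/L
Dose 3 (130 mg at t=6 h): 130·exp(−0.09902·8) = 58.872 mg/L
Dose 4 (285 mg at t=9 h): 285·exp(−0.09902·5) = 173.709 mg/L
Dose 5 (300 mg at t=12 h): 300·exp(−0.09902·2) = 246.101 mg/L
C(14) = 40.000 + 60.566 + 58.872 + 173.709 + 246.101 = 579.248 mg/L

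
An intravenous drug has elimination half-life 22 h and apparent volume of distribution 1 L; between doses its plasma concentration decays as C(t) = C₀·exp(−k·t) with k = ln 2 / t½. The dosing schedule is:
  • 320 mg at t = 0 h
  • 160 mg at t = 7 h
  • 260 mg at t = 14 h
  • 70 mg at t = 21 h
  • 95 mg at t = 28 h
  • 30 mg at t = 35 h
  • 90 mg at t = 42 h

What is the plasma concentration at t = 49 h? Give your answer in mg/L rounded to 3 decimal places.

366.731 mg/L

k = ln 2 / 22 = 0.03151 per h
Dose 1 (320 mg at t=0 h): 320·exp(−0.03151·49) = 68.340 mg/L
Dose 2 (160 mg at t=7 h): 160·exp(−0.03151·42) = 42.602 mg/L
Dose 3 (260 mg at t=14 h): 260·exp(−0.03151·35) = 86.310 mg/L
Dose 4 (70 mg at t=21 h): 70·exp(−0.03151·28) = 28.971 mg/L
Dose 5 (95 mg at t=28 h): 95·exp(−0.03151·21) = 49.020 mg/L
Dose 6 (30 mg at t=35 h): 30·exp(−0.03151·14) = 19.300 mg/L
Dose 7 (90 mg at t=42 h): 90·exp(−0.03151·7) = 72.187 mg/L
C(49) = 68.340 + 42.602 + 86.310 + 28.971 + 49.020 + 19.300 + 72.187 = 366.731 mg/L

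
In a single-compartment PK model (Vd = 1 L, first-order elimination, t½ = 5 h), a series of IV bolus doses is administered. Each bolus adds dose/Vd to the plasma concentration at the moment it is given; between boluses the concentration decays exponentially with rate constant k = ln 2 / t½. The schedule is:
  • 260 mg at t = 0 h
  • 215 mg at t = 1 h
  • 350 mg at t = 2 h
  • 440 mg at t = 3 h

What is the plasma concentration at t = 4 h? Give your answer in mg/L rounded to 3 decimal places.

k = ln 2 / 5 = 0.13863 per h
Dose 1 (260 mg at t=0 h): 260·exp(−0.13863·4) = 149.331 mg/L
Dose 2 (215 mg at t=1 h): 215·exp(−0.13863·3) = 141.847 mg/L
Dose 3 (350 mg at t=2 h): 350·exp(−0.13863·2) = 265.250 mg/L
Dose 4 (440 mg at t=3 h): 440·exp(−0.13863·1) = 383.042 mg/L
C(4) = 149.331 + 141.847 + 265.250 + 383.042 = 939.471 mg/L

939.471 mg/L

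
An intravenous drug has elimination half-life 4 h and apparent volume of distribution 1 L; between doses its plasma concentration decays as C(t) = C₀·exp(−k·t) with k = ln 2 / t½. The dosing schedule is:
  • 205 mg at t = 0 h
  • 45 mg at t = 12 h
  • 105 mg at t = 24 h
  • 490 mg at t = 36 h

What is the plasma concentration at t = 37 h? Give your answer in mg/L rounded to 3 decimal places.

k = ln 2 / 4 = 0.17329 per h
Dose 1 (205 mg at t=0 h): 205·exp(−0.17329·37) = 0.337 mg/L
Dose 2 (45 mg at t=12 h): 45·exp(−0.17329·25) = 0.591 mg/L
Dose 3 (105 mg at t=24 h): 105·exp(−0.17329·13) = 11.037 mg/L
Dose 4 (490 mg at t=36 h): 490·exp(−0.17329·1) = 412.039 mg/L
C(37) = 0.337 + 0.591 + 11.037 + 412.039 = 424.004 mg/L

424.004 mg/L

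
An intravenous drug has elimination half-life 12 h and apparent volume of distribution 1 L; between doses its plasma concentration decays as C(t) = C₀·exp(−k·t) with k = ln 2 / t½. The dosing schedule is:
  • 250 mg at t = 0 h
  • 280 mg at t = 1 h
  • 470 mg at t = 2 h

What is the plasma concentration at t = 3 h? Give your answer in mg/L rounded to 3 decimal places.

k = ln 2 / 12 = 0.05776 per h
Dose 1 (250 mg at t=0 h): 250·exp(−0.05776·3) = 210.224 mg/L
Dose 2 (280 mg at t=1 h): 280·exp(−0.05776·2) = 249.452 mg/L
Dose 3 (470 mg at t=2 h): 470·exp(−0.05776·1) = 443.621 mg/L
C(3) = 210.224 + 249.452 + 443.621 = 903.297 mg/L

903.297 mg/L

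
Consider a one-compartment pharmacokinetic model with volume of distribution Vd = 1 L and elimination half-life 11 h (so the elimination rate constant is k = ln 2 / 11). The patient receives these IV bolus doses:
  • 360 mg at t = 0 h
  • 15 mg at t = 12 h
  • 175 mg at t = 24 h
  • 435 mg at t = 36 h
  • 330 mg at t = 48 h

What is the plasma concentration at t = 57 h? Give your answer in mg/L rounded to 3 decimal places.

k = ln 2 / 11 = 0.06301 per h
Dose 1 (360 mg at t=0 h): 360·exp(−0.06301·57) = 9.918 mg/L
Dose 2 (15 mg at t=12 h): 15·exp(−0.06301·45) = 0.880 mg/L
Dose 3 (175 mg at t=24 h): 175·exp(−0.06301·33) = 21.875 mg/L
Dose 4 (435 mg at t=36 h): 435·exp(−0.06301·21) = 115.823 mg/L
Dose 5 (330 mg at t=48 h): 330·exp(−0.06301·9) = 187.162 mg/L
C(57) = 9.918 + 0.880 + 21.875 + 115.823 + 187.162 = 335.658 mg/L

335.658 mg/L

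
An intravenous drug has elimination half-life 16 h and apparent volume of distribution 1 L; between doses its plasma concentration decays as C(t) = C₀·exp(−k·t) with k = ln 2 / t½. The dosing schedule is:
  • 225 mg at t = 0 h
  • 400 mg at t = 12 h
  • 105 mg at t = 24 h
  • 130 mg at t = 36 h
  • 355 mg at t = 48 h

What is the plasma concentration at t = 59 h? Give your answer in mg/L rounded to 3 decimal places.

k = ln 2 / 16 = 0.04332 per h
Dose 1 (225 mg at t=0 h): 225·exp(−0.04332·59) = 17.464 mg/L
Dose 2 (400 mg at t=12 h): 400·exp(−0.04332·47) = 52.214 mg/L
Dose 3 (105 mg at t=24 h): 105·exp(−0.04332·35) = 23.051 mg/L
Dose 4 (130 mg at t=36 h): 130·exp(−0.04332·23) = 47.997 mg/L
Dose 5 (355 mg at t=48 h): 355·exp(−0.04332·11) = 220.430 mg/L
C(59) = 17.464 + 52.214 + 23.051 + 47.997 + 220.430 = 361.155 mg/L

361.155 mg/L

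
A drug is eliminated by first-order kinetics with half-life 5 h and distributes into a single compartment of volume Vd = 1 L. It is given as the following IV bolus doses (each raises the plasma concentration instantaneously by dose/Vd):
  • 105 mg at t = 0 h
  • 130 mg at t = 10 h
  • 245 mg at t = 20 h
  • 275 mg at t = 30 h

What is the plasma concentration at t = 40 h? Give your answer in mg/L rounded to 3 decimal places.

k = ln 2 / 5 = 0.13863 per h
Dose 1 (105 mg at t=0 h): 105·exp(−0.13863·40) = 0.410 mg/L
Dose 2 (130 mg at t=10 h): 130·exp(−0.13863·30) = 2.031 mg/L
Dose 3 (245 mg at t=20 h): 245·exp(−0.13863·20) = 15.312 mg/L
Dose 4 (275 mg at t=30 h): 275·exp(−0.13863·10) = 68.750 mg/L
C(40) = 0.410 + 2.031 + 15.312 + 68.750 = 86.504 mg/L

86.504 mg/L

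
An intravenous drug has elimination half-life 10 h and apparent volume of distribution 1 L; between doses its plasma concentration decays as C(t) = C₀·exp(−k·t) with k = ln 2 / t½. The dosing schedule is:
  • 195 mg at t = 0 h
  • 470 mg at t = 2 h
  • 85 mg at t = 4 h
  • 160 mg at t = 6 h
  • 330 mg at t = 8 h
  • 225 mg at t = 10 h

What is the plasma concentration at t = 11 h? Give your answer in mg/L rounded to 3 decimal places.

986.274 mg/L

k = ln 2 / 10 = 0.06931 per h
Dose 1 (195 mg at t=0 h): 195·exp(−0.06931·11) = 90.971 mg/L
Dose 2 (470 mg at t=2 h): 470·exp(−0.06931·9) = 251.867 mg/L
Dose 3 (85 mg at t=4 h): 85·exp(−0.06931·7) = 52.324 mg/L
Dose 4 (160 mg at t=6 h): 160·exp(−0.06931·5) = 113.137 mg/L
Dose 5 (330 mg at t=8 h): 330·exp(−0.06931·3) = 268.043 mg/L
Dose 6 (225 mg at t=10 h): 225·exp(−0.06931·1) = 209.932 mg/L
C(11) = 90.971 + 251.867 + 52.324 + 113.137 + 268.043 + 209.932 = 986.274 mg/L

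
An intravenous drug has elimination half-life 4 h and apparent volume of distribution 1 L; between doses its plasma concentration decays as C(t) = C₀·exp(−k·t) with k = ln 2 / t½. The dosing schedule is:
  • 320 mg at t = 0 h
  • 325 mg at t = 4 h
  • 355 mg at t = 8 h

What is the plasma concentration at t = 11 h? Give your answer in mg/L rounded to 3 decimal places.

355.276 mg/L

k = ln 2 / 4 = 0.17329 per h
Dose 1 (320 mg at t=0 h): 320·exp(−0.17329·11) = 47.568 mg/L
Dose 2 (325 mg at t=4 h): 325·exp(−0.17329·7) = 96.623 mg/L
Dose 3 (355 mg at t=8 h): 355·exp(−0.17329·3) = 211.084 mg/L
C(11) = 47.568 + 96.623 + 211.084 = 355.276 mg/L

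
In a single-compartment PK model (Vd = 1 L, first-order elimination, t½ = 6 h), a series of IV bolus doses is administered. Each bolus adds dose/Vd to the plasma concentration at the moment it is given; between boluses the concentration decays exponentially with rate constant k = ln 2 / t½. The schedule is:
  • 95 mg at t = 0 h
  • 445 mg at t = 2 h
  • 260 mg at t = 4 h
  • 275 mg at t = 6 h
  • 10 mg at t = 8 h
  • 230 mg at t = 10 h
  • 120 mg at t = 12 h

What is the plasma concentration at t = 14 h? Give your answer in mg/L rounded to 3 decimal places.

566.264 mg/L

k = ln 2 / 6 = 0.11552 per h
Dose 1 (95 mg at t=0 h): 95·exp(−0.11552·14) = 18.850 mg/L
Dose 2 (445 mg at t=2 h): 445·exp(−0.11552·12) = 111.250 mg/L
Dose 3 (260 mg at t=4 h): 260·exp(−0.11552·10) = 81.895 mg/L
Dose 4 (275 mg at t=6 h): 275·exp(−0.11552·8) = 109.134 mg/L
Dose 5 (10 mg at t=8 h): 10·exp(−0.11552·6) = 5.000 mg/L
Dose 6 (230 mg at t=10 h): 230·exp(−0.11552·4) = 144.891 mg/L
Dose 7 (120 mg at t=12 h): 120·exp(−0.11552·2) = 95.244 mg/L
C(14) = 18.850 + 111.250 + 81.895 + 109.134 + 5.000 + 144.891 + 95.244 = 566.264 mg/L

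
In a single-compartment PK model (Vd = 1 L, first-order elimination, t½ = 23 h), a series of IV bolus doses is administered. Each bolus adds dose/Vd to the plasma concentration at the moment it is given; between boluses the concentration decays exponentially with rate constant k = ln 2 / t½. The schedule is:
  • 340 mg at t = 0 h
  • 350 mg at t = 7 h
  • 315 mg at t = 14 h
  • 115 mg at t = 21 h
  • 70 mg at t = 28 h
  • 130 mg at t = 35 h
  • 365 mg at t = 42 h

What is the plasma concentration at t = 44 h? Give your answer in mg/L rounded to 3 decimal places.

876.076 mg/L

k = ln 2 / 23 = 0.03014 per h
Dose 1 (340 mg at t=0 h): 340·exp(−0.03014·44) = 90.281 mg/L
Dose 2 (350 mg at t=7 h): 350·exp(−0.03014·37) = 114.763 mg/L
Dose 3 (315 mg at t=14 h): 315·exp(−0.03014·30) = 127.545 mg/L
Dose 4 (115 mg at t=21 h): 115·exp(−0.03014·23) = 57.500 mg/L
Dose 5 (70 mg at t=28 h): 70·exp(−0.03014·16) = 43.220 mg/L
Dose 6 (130 mg at t=35 h): 130·exp(−0.03014·9) = 99.117 mg/L
Dose 7 (365 mg at t=42 h): 365·exp(−0.03014·2) = 343.650 mg/L
C(44) = 90.281 + 114.763 + 127.545 + 57.500 + 43.220 + 99.117 + 343.650 = 876.076 mg/L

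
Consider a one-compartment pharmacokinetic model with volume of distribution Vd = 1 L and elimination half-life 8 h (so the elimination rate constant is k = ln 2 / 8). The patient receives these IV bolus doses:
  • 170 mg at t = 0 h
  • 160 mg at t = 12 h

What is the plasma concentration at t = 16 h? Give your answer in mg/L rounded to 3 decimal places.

155.637 mg/L

k = ln 2 / 8 = 0.08664 per h
Dose 1 (170 mg at t=0 h): 170·exp(−0.08664·16) = 42.500 mg/L
Dose 2 (160 mg at t=12 h): 160·exp(−0.08664·4) = 113.137 mg/L
C(16) = 42.500 + 113.137 = 155.637 mg/L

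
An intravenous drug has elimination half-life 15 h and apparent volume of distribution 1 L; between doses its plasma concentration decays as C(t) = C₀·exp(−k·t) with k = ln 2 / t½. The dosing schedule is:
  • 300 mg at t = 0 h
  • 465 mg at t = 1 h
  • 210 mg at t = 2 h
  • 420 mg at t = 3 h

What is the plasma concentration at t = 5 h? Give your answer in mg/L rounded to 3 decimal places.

1190.375 mg/L

k = ln 2 / 15 = 0.04621 per h
Dose 1 (300 mg at t=0 h): 300·exp(−0.04621·5) = 238.110 mg/L
Dose 2 (465 mg at t=1 h): 465·exp(−0.04621·4) = 386.526 mg/L
Dose 3 (210 mg at t=2 h): 210·exp(−0.04621·3) = 182.816 mg/L
Dose 4 (420 mg at t=3 h): 420·exp(−0.04621·2) = 382.923 mg/L
C(5) = 238.110 + 386.526 + 182.816 + 382.923 = 1190.375 mg/L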